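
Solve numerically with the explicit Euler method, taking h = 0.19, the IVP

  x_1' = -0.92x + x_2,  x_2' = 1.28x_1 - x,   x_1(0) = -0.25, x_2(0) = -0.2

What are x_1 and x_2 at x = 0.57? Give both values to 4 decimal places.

-0.5069, -0.5293

Euler on (x_1,x_2): x_1_{n+1} = x_1_n + h·x_1', x_2_{n+1} = x_2_n + h·x_2'.
0.000000: (-0.250000, -0.200000); f=(-0.200000, -0.320000) → (-0.288000, -0.260800)
0.190000: (-0.288000, -0.260800); f=(-0.435600, -0.558640) → (-0.370764, -0.366942)
0.380000: (-0.370764, -0.366942); f=(-0.716542, -0.854578) → (-0.506907, -0.529311)
(x_1(0.57), x_2(0.57)) ≈ (-0.5069, -0.5293)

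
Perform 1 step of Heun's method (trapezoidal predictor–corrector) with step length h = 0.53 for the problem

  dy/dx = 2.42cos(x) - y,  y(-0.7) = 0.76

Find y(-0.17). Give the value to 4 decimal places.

1.3265

Heun: k1 = f(x_n, y_n); k2 = f(x_n + h, y_n + h·k1); y_{n+1} = y_n + (h/2)·(k1 + k2).
x=-0.700000, y=0.760000:
  k1 = f(-0.700000, 0.760000) = 1.090918
  k2 = f(-0.170000, 1.338187) = 1.046929
  y ← 0.760000 + (0.53/2)·(1.090918 + 1.046929) = 1.326529
y(-0.17) ≈ 1.3265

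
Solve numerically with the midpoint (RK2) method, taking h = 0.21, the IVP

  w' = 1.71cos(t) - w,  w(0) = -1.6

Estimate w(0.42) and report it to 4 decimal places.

-0.4911

Midpoint: k1 = f(t_n, w_n); k2 = f(t_n + h/2, w_n + (h/2)·k1); w_{n+1} = w_n + h·k2.
t=0.000000, w=-1.600000:
  k1 = f(0.000000, -1.600000) = 3.310000
  k2 = f(0.105000, -1.252450) = 2.953032
  w ← -1.600000 + 0.21·2.953032 = -0.979863
t=0.210000, w=-0.979863:
  k1 = f(0.210000, -0.979863) = 2.652296
  k2 = f(0.315000, -0.701372) = 2.327234
  w ← -0.979863 + 0.21·2.327234 = -0.491144
w(0.42) ≈ -0.4911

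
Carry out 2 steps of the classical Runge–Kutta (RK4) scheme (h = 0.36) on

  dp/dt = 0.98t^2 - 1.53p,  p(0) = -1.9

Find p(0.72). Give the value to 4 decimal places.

-0.5375

RK4: k1 = f(t_n, p_n); k2 = f(t_n + h/2, p_n + (h/2)·k1); k3 = f(t_n + h/2, p_n + (h/2)·k2); k4 = f(t_n + h, p_n + h·k3); p_{n+1} = p_n + (h/6)·(k1 + 2k2 + 2k3 + k4).
t=0.000000, p=-1.900000:
  k1 = f(0.000000, -1.900000) = 2.907000
  k2 = f(0.180000, -1.376740) = 2.138164
  k3 = f(0.180000, -1.515130) = 2.349902
  k4 = f(0.360000, -1.054035) = 1.739682
  p ← -1.900000 + (0.36/6)·(k1 + 2k2 + 2k3 + k4) = -1.082631
t=0.360000, p=-1.082631:
  k1 = f(0.360000, -1.082631) = 1.783434
  k2 = f(0.540000, -0.761613) = 1.451036
  k3 = f(0.540000, -0.821445) = 1.542578
  k4 = f(0.720000, -0.527303) = 1.314806
  p ← -1.082631 + (0.36/6)·(k1 + 2k2 + 2k3 + k4) = -0.537503
p(0.72) ≈ -0.5375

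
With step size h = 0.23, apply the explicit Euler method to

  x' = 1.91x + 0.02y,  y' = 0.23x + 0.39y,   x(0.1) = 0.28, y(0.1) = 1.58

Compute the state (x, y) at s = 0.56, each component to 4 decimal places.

0.5985, 1.9140

Euler on (x,y): x_{n+1} = x_n + h·x', y_{n+1} = y_n + h·y'.
0.100000: (0.280000, 1.580000); f=(0.566400, 0.680600) → (0.410272, 1.736538)
0.330000: (0.410272, 1.736538); f=(0.818350, 0.771612) → (0.598493, 1.914009)
(x(0.56), y(0.56)) ≈ (0.5985, 1.9140)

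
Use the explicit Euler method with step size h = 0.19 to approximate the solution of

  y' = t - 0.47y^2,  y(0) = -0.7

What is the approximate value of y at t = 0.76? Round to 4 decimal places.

Euler: y_{n+1} = y_n + h·f(t_n, y_n).
t=0.000000, y=-0.700000: f=-0.230300 → y ← -0.700000 + 0.19·(-0.230300) = -0.743757
t=0.190000, y=-0.743757: f=-0.069992 → y ← -0.743757 + 0.19·(-0.069992) = -0.757055
t=0.380000, y=-0.757055: f=0.110627 → y ← -0.757055 + 0.19·0.110627 = -0.736036
t=0.570000, y=-0.736036: f=0.315378 → y ← -0.736036 + 0.19·0.315378 = -0.676114
y(0.76) ≈ -0.6761

-0.6761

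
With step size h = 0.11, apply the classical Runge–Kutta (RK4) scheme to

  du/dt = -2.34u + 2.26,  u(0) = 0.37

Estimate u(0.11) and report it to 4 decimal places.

0.5052

RK4: k1 = f(t_n, u_n); k2 = f(t_n + h/2, u_n + (h/2)·k1); k3 = f(t_n + h/2, u_n + (h/2)·k2); k4 = f(t_n + h, u_n + h·k3); u_{n+1} = u_n + (h/6)·(k1 + 2k2 + 2k3 + k4).
t=0.000000, u=0.370000:
  k1 = f(0.000000, 0.370000) = 1.394200
  k2 = f(0.055000, 0.446681) = 1.214766
  k3 = f(0.055000, 0.436812) = 1.237860
  k4 = f(0.110000, 0.506165) = 1.075575
  u ← 0.370000 + (0.11/6)·(k1 + 2k2 + 2k3 + k4) = 0.505209
u(0.11) ≈ 0.5052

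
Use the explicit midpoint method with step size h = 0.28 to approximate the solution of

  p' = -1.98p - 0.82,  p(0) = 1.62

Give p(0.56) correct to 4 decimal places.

Midpoint: k1 = f(x_n, p_n); k2 = f(x_n + h/2, p_n + (h/2)·k1); p_{n+1} = p_n + h·k2.
x=0.000000, p=1.620000:
  k1 = f(0.000000, 1.620000) = -4.027600
  k2 = f(0.140000, 1.056136) = -2.911149
  p ← 1.620000 + 0.28·(-2.911149) = 0.804878
x=0.280000, p=0.804878:
  k1 = f(0.280000, 0.804878) = -2.413659
  k2 = f(0.420000, 0.466966) = -1.744593
  p ← 0.804878 + 0.28·(-1.744593) = 0.316392
p(0.56) ≈ 0.3164

0.3164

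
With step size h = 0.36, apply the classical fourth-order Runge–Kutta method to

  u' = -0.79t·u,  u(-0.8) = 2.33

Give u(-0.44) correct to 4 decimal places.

RK4: k1 = f(t_n, u_n); k2 = f(t_n + h/2, u_n + (h/2)·k1); k3 = f(t_n + h/2, u_n + (h/2)·k2); k4 = f(t_n + h, u_n + h·k3); u_{n+1} = u_n + (h/6)·(k1 + 2k2 + 2k3 + k4).
t=-0.800000, u=2.330000:
  k1 = f(-0.800000, 2.330000) = 1.472560
  k2 = f(-0.620000, 2.595061) = 1.271061
  k3 = f(-0.620000, 2.558791) = 1.253296
  k4 = f(-0.440000, 2.781186) = 0.966740
  u ← 2.330000 + (0.36/6)·(k1 + 2k2 + 2k3 + k4) = 2.779281
u(-0.44) ≈ 2.7793

2.7793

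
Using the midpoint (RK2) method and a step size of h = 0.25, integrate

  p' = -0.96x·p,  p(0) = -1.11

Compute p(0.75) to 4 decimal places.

-0.8441

Midpoint: k1 = f(x_n, p_n); k2 = f(x_n + h/2, p_n + (h/2)·k1); p_{n+1} = p_n + h·k2.
x=0.000000, p=-1.110000:
  k1 = f(0.000000, -1.110000) = 0.000000
  k2 = f(0.125000, -1.110000) = 0.133200
  p ← -1.110000 + 0.25·0.133200 = -1.076700
x=0.250000, p=-1.076700:
  k1 = f(0.250000, -1.076700) = 0.258408
  k2 = f(0.375000, -1.044399) = 0.375984
  p ← -1.076700 + 0.25·0.375984 = -0.982704
x=0.500000, p=-0.982704:
  k1 = f(0.500000, -0.982704) = 0.471698
  k2 = f(0.625000, -0.923742) = 0.554245
  p ← -0.982704 + 0.25·0.554245 = -0.844143
p(0.75) ≈ -0.8441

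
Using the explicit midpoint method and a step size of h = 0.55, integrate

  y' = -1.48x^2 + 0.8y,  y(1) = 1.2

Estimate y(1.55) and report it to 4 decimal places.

0.3418

Midpoint: k1 = f(x_n, y_n); k2 = f(x_n + h/2, y_n + (h/2)·k1); y_{n+1} = y_n + h·k2.
x=1.000000, y=1.200000:
  k1 = f(1.000000, 1.200000) = -0.520000
  k2 = f(1.275000, 1.057000) = -1.560325
  y ← 1.200000 + 0.55·(-1.560325) = 0.341821
y(1.55) ≈ 0.3418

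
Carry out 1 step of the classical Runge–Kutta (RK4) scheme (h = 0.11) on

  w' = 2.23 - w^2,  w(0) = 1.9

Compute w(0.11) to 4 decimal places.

1.7754

RK4: k1 = f(x_n, w_n); k2 = f(x_n + h/2, w_n + (h/2)·k1); k3 = f(x_n + h/2, w_n + (h/2)·k2); k4 = f(x_n + h, w_n + h·k3); w_{n+1} = w_n + (h/6)·(k1 + 2k2 + 2k3 + k4).
x=0.000000, w=1.900000:
  k1 = f(0.000000, 1.900000) = -1.380000
  k2 = f(0.055000, 1.824100) = -1.097341
  k3 = f(0.055000, 1.839646) = -1.154298
  k4 = f(0.110000, 1.773027) = -0.913625
  w ← 1.900000 + (0.11/6)·(k1 + 2k2 + 2k3 + k4) = 1.775390
w(0.11) ≈ 1.7754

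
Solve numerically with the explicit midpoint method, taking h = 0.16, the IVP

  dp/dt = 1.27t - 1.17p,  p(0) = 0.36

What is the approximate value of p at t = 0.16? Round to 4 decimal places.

Midpoint: k1 = f(t_n, p_n); k2 = f(t_n + h/2, p_n + (h/2)·k1); p_{n+1} = p_n + h·k2.
t=0.000000, p=0.360000:
  k1 = f(0.000000, 0.360000) = -0.421200
  k2 = f(0.080000, 0.326304) = -0.280176
  p ← 0.360000 + 0.16·(-0.280176) = 0.315172
p(0.16) ≈ 0.3152

0.3152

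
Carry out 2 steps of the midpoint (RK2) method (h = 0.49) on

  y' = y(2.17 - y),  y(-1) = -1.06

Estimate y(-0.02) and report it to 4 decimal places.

Midpoint: k1 = f(t_n, y_n); k2 = f(t_n + h/2, y_n + (h/2)·k1); y_{n+1} = y_n + h·k2.
t=-1.000000, y=-1.060000:
  k1 = f(-1.000000, -1.060000) = -3.423800
  k2 = f(-0.755000, -1.898831) = -7.726022
  y ← -1.060000 + 0.49·(-7.726022) = -4.845751
t=-0.510000, y=-4.845751:
  k1 = f(-0.510000, -4.845751) = -33.996582
  k2 = f(-0.265000, -13.174914) = -202.167913
  y ← -4.845751 + 0.49·(-202.167913) = -103.908028
y(-0.02) ≈ -103.9080

-103.9080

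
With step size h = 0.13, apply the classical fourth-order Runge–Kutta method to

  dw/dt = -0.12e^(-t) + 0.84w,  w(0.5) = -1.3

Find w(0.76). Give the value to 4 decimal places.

-1.6360

RK4: k1 = f(t_n, w_n); k2 = f(t_n + h/2, w_n + (h/2)·k1); k3 = f(t_n + h/2, w_n + (h/2)·k2); k4 = f(t_n + h, w_n + h·k3); w_{n+1} = w_n + (h/6)·(k1 + 2k2 + 2k3 + k4).
t=0.500000, w=-1.300000:
  k1 = f(0.500000, -1.300000) = -1.164784
  k2 = f(0.565000, -1.375711) = -1.223800
  k3 = f(0.565000, -1.379547) = -1.227023
  k4 = f(0.630000, -1.459513) = -1.289902
  w ← -1.300000 + (0.13/6)·(k1 + 2k2 + 2k3 + k4) = -1.459387
t=0.630000, w=-1.459387:
  k1 = f(0.630000, -1.459387) = -1.289796
  k2 = f(0.695000, -1.543224) = -1.356197
  k3 = f(0.695000, -1.547540) = -1.359823
  k4 = f(0.760000, -1.636164) = -1.430498
  w ← -1.459387 + (0.13/6)·(k1 + 2k2 + 2k3 + k4) = -1.636021
w(0.76) ≈ -1.6360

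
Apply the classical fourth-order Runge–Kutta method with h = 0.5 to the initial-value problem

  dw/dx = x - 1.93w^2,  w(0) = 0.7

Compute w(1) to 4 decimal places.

0.6026

RK4: k1 = f(x_n, w_n); k2 = f(x_n + h/2, w_n + (h/2)·k1); k3 = f(x_n + h/2, w_n + (h/2)·k2); k4 = f(x_n + h, w_n + h·k3); w_{n+1} = w_n + (h/6)·(k1 + 2k2 + 2k3 + k4).
x=0.000000, w=0.700000:
  k1 = f(0.000000, 0.700000) = -0.945700
  k2 = f(0.250000, 0.463575) = -0.164760
  k3 = f(0.250000, 0.658810) = -0.587679
  k4 = f(0.500000, 0.406161) = 0.181615
  w ← 0.700000 + (0.5/6)·(k1 + 2k2 + 2k3 + k4) = 0.510920
x=0.500000, w=0.510920:
  k1 = f(0.500000, 0.510920) = -0.003805
  k2 = f(0.750000, 0.509968) = 0.248069
  k3 = f(0.750000, 0.572937) = 0.116464
  k4 = f(1.000000, 0.569152) = 0.374808
  w ← 0.510920 + (0.5/6)·(k1 + 2k2 + 2k3 + k4) = 0.602592
w(1) ≈ 0.6026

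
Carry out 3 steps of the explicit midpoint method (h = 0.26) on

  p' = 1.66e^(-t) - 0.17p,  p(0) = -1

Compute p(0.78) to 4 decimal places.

-0.0455

Midpoint: k1 = f(t_n, p_n); k2 = f(t_n + h/2, p_n + (h/2)·k1); p_{n+1} = p_n + h·k2.
t=0.000000, p=-1.000000:
  k1 = f(0.000000, -1.000000) = 1.830000
  k2 = f(0.130000, -0.762100) = 1.587195
  p ← -1.000000 + 0.26·1.587195 = -0.587329
t=0.260000, p=-0.587329:
  k1 = f(0.260000, -0.587329) = 1.379792
  k2 = f(0.390000, -0.407956) = 1.193267
  p ← -0.587329 + 0.26·1.193267 = -0.277080
t=0.520000, p=-0.277080:
  k1 = f(0.520000, -0.277080) = 1.034008
  k2 = f(0.650000, -0.142659) = 0.890848
  p ← -0.277080 + 0.26·0.890848 = -0.045459
p(0.78) ≈ -0.0455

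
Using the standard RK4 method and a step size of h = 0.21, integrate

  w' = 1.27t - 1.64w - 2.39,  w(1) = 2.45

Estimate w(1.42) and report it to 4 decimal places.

RK4: k1 = f(t_n, w_n); k2 = f(t_n + h/2, w_n + (h/2)·k1); k3 = f(t_n + h/2, w_n + (h/2)·k2); k4 = f(t_n + h, w_n + h·k3); w_{n+1} = w_n + (h/6)·(k1 + 2k2 + 2k3 + k4).
t=1.000000, w=2.450000:
  k1 = f(1.000000, 2.450000) = -5.138000
  k2 = f(1.105000, 1.910510) = -4.119886
  k3 = f(1.105000, 2.017412) = -4.295206
  k4 = f(1.210000, 1.548007) = -3.392031
  w ← 2.450000 + (0.21/6)·(k1 + 2k2 + 2k3 + k4) = 1.562392
t=1.210000, w=1.562392:
  k1 = f(1.210000, 1.562392) = -3.415624
  k2 = f(1.315000, 1.203752) = -2.694103
  k3 = f(1.315000, 1.279512) = -2.818349
  k4 = f(1.420000, 0.970539) = -2.178284
  w ← 1.562392 + (0.21/6)·(k1 + 2k2 + 2k3 + k4) = 0.980734
w(1.42) ≈ 0.9807

0.9807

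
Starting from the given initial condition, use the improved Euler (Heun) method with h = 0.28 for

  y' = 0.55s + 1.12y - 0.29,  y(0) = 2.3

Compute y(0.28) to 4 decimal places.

3.0620

Heun: k1 = f(s_n, y_n); k2 = f(s_n + h, y_n + h·k1); y_{n+1} = y_n + (h/2)·(k1 + k2).
s=0.000000, y=2.300000:
  k1 = f(0.000000, 2.300000) = 2.286000
  k2 = f(0.280000, 2.940080) = 3.156890
  y ← 2.300000 + (0.28/2)·(2.286000 + 3.156890) = 3.062005
y(0.28) ≈ 3.0620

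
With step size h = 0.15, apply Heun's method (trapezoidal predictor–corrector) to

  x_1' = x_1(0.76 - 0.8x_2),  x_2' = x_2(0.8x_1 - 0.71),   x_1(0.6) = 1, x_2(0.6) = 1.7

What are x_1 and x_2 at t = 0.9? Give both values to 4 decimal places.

Heun on (x_1,x_2): k1 = f(t_n, state_n); k2 = f(t_n + h, state_n + h·k1); state_{n+1} = state_n + (h/2)·(k1 + k2).
0.600000: (1.000000, 1.700000)
  k1 = (-0.600000, 0.153000)
  predictor → (0.910000, 1.722950)
  k2 = (-0.562708, 0.031013)
  → (0.912797, 1.713801)
0.750000: (0.912797, 1.713801)
  k1 = (-0.557756, 0.034683)
  predictor → (0.829134, 1.719003)
  k2 = (-0.510085, -0.080266)
  → (0.832709, 1.710382)
(x_1(0.9), x_2(0.9)) ≈ (0.8327, 1.7104)

0.8327, 1.7104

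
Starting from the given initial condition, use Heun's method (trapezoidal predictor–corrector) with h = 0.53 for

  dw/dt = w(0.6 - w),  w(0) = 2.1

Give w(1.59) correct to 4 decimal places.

0.8571

Heun: k1 = f(t_n, w_n); k2 = f(t_n + h, w_n + h·k1); w_{n+1} = w_n + (h/2)·(k1 + k2).
t=0.000000, w=2.100000:
  k1 = f(0.000000, 2.100000) = -3.150000
  k2 = f(0.530000, 0.430500) = 0.072970
  w ← 2.100000 + (0.53/2)·(-3.150000 + 0.072970) = 1.284587
t=0.530000, w=1.284587:
  k1 = f(0.530000, 1.284587) = -0.879412
  k2 = f(1.060000, 0.818499) = -0.178841
  w ← 1.284587 + (0.53/2)·(-0.879412 + (-0.178841)) = 1.004150
t=1.060000, w=1.004150:
  k1 = f(1.060000, 1.004150) = -0.405827
  k2 = f(1.590000, 0.789062) = -0.149181
  w ← 1.004150 + (0.53/2)·(-0.405827 + (-0.149181)) = 0.857073
w(1.59) ≈ 0.8571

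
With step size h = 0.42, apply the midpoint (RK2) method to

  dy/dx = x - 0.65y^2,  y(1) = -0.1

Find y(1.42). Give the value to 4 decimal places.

0.4050

Midpoint: k1 = f(x_n, y_n); k2 = f(x_n + h/2, y_n + (h/2)·k1); y_{n+1} = y_n + h·k2.
x=1.000000, y=-0.100000:
  k1 = f(1.000000, -0.100000) = 0.993500
  k2 = f(1.210000, 0.108635) = 1.202329
  y ← -0.100000 + 0.42·1.202329 = 0.404978
y(1.42) ≈ 0.4050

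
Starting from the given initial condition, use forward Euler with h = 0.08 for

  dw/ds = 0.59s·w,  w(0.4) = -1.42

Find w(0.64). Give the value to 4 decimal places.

Euler: w_{n+1} = w_n + h·f(s_n, w_n).
s=0.400000, w=-1.420000: f=-0.335120 → w ← -1.420000 + 0.08·(-0.335120) = -1.446810
s=0.480000, w=-1.446810: f=-0.409736 → w ← -1.446810 + 0.08·(-0.409736) = -1.479589
s=0.560000, w=-1.479589: f=-0.488856 → w ← -1.479589 + 0.08·(-0.488856) = -1.518697
w(0.64) ≈ -1.5187

-1.5187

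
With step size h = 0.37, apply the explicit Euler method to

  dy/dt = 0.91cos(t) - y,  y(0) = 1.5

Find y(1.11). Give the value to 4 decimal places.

Euler: y_{n+1} = y_n + h·f(t_n, y_n).
t=0.000000, y=1.500000: f=-0.590000 → y ← 1.500000 + 0.37·(-0.590000) = 1.281700
t=0.370000, y=1.281700: f=-0.433282 → y ← 1.281700 + 0.37·(-0.433282) = 1.121386
t=0.740000, y=1.121386: f=-0.449379 → y ← 1.121386 + 0.37·(-0.449379) = 0.955115
y(1.11) ≈ 0.9551

0.9551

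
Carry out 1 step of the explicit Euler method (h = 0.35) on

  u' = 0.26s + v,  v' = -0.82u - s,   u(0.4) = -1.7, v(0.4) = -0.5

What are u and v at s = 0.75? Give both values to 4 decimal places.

-1.8386, -0.1521

Euler on (u,v): u_{n+1} = u_n + h·u', v_{n+1} = v_n + h·v'.
0.400000: (-1.700000, -0.500000); f=(-0.396000, 0.994000) → (-1.838600, -0.152100)
(u(0.75), v(0.75)) ≈ (-1.8386, -0.1521)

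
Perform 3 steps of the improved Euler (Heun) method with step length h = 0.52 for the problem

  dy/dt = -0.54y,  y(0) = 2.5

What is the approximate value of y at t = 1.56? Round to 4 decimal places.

1.0915

Heun: k1 = f(t_n, y_n); k2 = f(t_n + h, y_n + h·k1); y_{n+1} = y_n + (h/2)·(k1 + k2).
t=0.000000, y=2.500000:
  k1 = f(0.000000, 2.500000) = -1.350000
  k2 = f(0.520000, 1.798000) = -0.970920
  y ← 2.500000 + (0.52/2)·(-1.350000 + (-0.970920)) = 1.896561
t=0.520000, y=1.896561:
  k1 = f(0.520000, 1.896561) = -1.024143
  k2 = f(1.040000, 1.364007) = -0.736564
  y ← 1.896561 + (0.52/2)·(-1.024143 + (-0.736564)) = 1.438777
t=1.040000, y=1.438777:
  k1 = f(1.040000, 1.438777) = -0.776940
  k2 = f(1.560000, 1.034769) = -0.558775
  y ← 1.438777 + (0.52/2)·(-0.776940 + (-0.558775)) = 1.091491
y(1.56) ≈ 1.0915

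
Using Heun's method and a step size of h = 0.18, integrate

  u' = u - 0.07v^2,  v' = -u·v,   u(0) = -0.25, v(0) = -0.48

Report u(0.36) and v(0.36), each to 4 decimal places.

-0.3653, -0.5352

Heun on (u,v): k1 = f(t_n, state_n); k2 = f(t_n + h, state_n + h·k1); state_{n+1} = state_n + (h/2)·(k1 + k2).
0.000000: (-0.250000, -0.480000)
  k1 = (-0.266128, -0.120000)
  predictor → (-0.297903, -0.501600)
  k2 = (-0.315515, -0.149428)
  → (-0.302348, -0.504249)
0.180000: (-0.302348, -0.504249)
  k1 = (-0.320147, -0.152458)
  predictor → (-0.359974, -0.531691)
  k2 = (-0.379763, -0.191395)
  → (-0.365340, -0.535195)
(u(0.36), v(0.36)) ≈ (-0.3653, -0.5352)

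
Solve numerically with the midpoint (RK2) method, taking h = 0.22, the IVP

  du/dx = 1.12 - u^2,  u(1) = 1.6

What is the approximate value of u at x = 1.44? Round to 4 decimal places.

Midpoint: k1 = f(x_n, u_n); k2 = f(x_n + h/2, u_n + (h/2)·k1); u_{n+1} = u_n + h·k2.
x=1.000000, u=1.600000:
  k1 = f(1.000000, 1.600000) = -1.440000
  k2 = f(1.110000, 1.441600) = -0.958211
  u ← 1.600000 + 0.22·(-0.958211) = 1.389194
x=1.220000, u=1.389194:
  k1 = f(1.220000, 1.389194) = -0.809859
  k2 = f(1.330000, 1.300109) = -0.570284
  u ← 1.389194 + 0.22·(-0.570284) = 1.263731
u(1.44) ≈ 1.2637

1.2637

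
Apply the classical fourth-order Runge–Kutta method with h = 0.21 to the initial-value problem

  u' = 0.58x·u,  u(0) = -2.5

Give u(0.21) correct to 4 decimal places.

-2.5322

RK4: k1 = f(x_n, u_n); k2 = f(x_n + h/2, u_n + (h/2)·k1); k3 = f(x_n + h/2, u_n + (h/2)·k2); k4 = f(x_n + h, u_n + h·k3); u_{n+1} = u_n + (h/6)·(k1 + 2k2 + 2k3 + k4).
x=0.000000, u=-2.500000:
  k1 = f(0.000000, -2.500000) = 0.000000
  k2 = f(0.105000, -2.500000) = -0.152250
  k3 = f(0.105000, -2.515986) = -0.153224
  k4 = f(0.210000, -2.532177) = -0.308419
  u ← -2.500000 + (0.21/6)·(k1 + 2k2 + 2k3 + k4) = -2.532178
u(0.21) ≈ -2.5322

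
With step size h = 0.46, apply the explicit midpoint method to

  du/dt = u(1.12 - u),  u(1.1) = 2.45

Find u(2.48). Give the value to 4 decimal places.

Midpoint: k1 = f(t_n, u_n); k2 = f(t_n + h/2, u_n + (h/2)·k1); u_{n+1} = u_n + h·k2.
t=1.100000, u=2.450000:
  k1 = f(1.100000, 2.450000) = -3.258500
  k2 = f(1.330000, 1.700545) = -0.987243
  u ← 2.450000 + 0.46·(-0.987243) = 1.995868
t=1.560000, u=1.995868:
  k1 = f(1.560000, 1.995868) = -1.748118
  k2 = f(1.790000, 1.593801) = -0.755145
  u ← 1.995868 + 0.46·(-0.755145) = 1.648502
t=2.020000, u=1.648502:
  k1 = f(2.020000, 1.648502) = -0.871236
  k2 = f(2.250000, 1.448117) = -0.475152
  u ← 1.648502 + 0.46·(-0.475152) = 1.429931
u(2.48) ≈ 1.4299

1.4299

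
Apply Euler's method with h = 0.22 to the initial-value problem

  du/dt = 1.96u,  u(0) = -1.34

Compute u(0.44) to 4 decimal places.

-2.7448

Euler: u_{n+1} = u_n + h·f(t_n, u_n).
t=0.000000, u=-1.340000: f=-2.626400 → u ← -1.340000 + 0.22·(-2.626400) = -1.917808
t=0.220000, u=-1.917808: f=-3.758904 → u ← -1.917808 + 0.22·(-3.758904) = -2.744767
u(0.44) ≈ -2.7448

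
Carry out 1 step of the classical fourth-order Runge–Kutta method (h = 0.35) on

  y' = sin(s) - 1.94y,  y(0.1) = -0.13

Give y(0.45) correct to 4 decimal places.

RK4: k1 = f(s_n, y_n); k2 = f(s_n + h/2, y_n + (h/2)·k1); k3 = f(s_n + h/2, y_n + (h/2)·k2); k4 = f(s_n + h, y_n + h·k3); y_{n+1} = y_n + (h/6)·(k1 + 2k2 + 2k3 + k4).
s=0.100000, y=-0.130000:
  k1 = f(0.100000, -0.130000) = 0.352033
  k2 = f(0.275000, -0.068394) = 0.404232
  k3 = f(0.275000, -0.059259) = 0.386510
  k4 = f(0.450000, 0.005279) = 0.424725
  y ← -0.130000 + (0.35/6)·(k1 + 2k2 + 2k3 + k4) = 0.007564
y(0.45) ≈ 0.0076

0.0076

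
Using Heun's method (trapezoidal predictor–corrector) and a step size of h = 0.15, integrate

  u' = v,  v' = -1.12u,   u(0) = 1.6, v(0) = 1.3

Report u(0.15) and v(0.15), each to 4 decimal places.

Heun on (u,v): k1 = f(x_n, state_n); k2 = f(x_n + h, state_n + h·k1); state_{n+1} = state_n + (h/2)·(k1 + k2).
0.000000: (1.600000, 1.300000)
  k1 = (1.300000, -1.792000)
  predictor → (1.795000, 1.031200)
  k2 = (1.031200, -2.010400)
  → (1.774840, 1.014820)
(u(0.15), v(0.15)) ≈ (1.7748, 1.0148)

1.7748, 1.0148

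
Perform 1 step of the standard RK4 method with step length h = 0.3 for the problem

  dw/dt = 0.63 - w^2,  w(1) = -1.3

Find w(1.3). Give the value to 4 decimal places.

-1.8044

RK4: k1 = f(t_n, w_n); k2 = f(t_n + h/2, w_n + (h/2)·k1); k3 = f(t_n + h/2, w_n + (h/2)·k2); k4 = f(t_n + h, w_n + h·k3); w_{n+1} = w_n + (h/6)·(k1 + 2k2 + 2k3 + k4).
t=1.000000, w=-1.300000:
  k1 = f(1.000000, -1.300000) = -1.060000
  k2 = f(1.150000, -1.459000) = -1.498681
  k3 = f(1.150000, -1.524802) = -1.695022
  k4 = f(1.300000, -1.808506) = -2.640696
  w ← -1.300000 + (0.3/6)·(k1 + 2k2 + 2k3 + k4) = -1.804405
w(1.3) ≈ -1.8044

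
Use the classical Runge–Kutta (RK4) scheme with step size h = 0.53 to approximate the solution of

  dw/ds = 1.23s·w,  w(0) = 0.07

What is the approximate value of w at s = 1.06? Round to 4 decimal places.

RK4: k1 = f(s_n, w_n); k2 = f(s_n + h/2, w_n + (h/2)·k1); k3 = f(s_n + h/2, w_n + (h/2)·k2); k4 = f(s_n + h, w_n + h·k3); w_{n+1} = w_n + (h/6)·(k1 + 2k2 + 2k3 + k4).
s=0.000000, w=0.070000:
  k1 = f(0.000000, 0.070000) = 0.000000
  k2 = f(0.265000, 0.070000) = 0.022817
  k3 = f(0.265000, 0.076046) = 0.024787
  k4 = f(0.530000, 0.083137) = 0.054197
  w ← 0.070000 + (0.53/6)·(k1 + 2k2 + 2k3 + k4) = 0.083197
s=0.530000, w=0.083197:
  k1 = f(0.530000, 0.083197) = 0.054236
  k2 = f(0.795000, 0.097570) = 0.095409
  k3 = f(0.795000, 0.108481) = 0.106078
  k4 = f(1.060000, 0.139419) = 0.181774
  w ← 0.083197 + (0.53/6)·(k1 + 2k2 + 2k3 + k4) = 0.139641
w(1.06) ≈ 0.1396

0.1396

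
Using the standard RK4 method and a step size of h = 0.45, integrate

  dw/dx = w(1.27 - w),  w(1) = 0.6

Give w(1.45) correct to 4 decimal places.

RK4: k1 = f(x_n, w_n); k2 = f(x_n + h/2, w_n + (h/2)·k1); k3 = f(x_n + h/2, w_n + (h/2)·k2); k4 = f(x_n + h, w_n + h·k3); w_{n+1} = w_n + (h/6)·(k1 + 2k2 + 2k3 + k4).
x=1.000000, w=0.600000:
  k1 = f(1.000000, 0.600000) = 0.402000
  k2 = f(1.225000, 0.690450) = 0.400150
  k3 = f(1.225000, 0.690034) = 0.400196
  k4 = f(1.450000, 0.780088) = 0.382174
  w ← 0.600000 + (0.45/6)·(k1 + 2k2 + 2k3 + k4) = 0.778865
w(1.45) ≈ 0.7789

0.7789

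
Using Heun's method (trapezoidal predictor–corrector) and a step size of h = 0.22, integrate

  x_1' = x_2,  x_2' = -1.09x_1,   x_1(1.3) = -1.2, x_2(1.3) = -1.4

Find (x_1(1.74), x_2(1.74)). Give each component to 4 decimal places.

-1.6740, -0.6929

Heun on (x_1,x_2): k1 = f(s_n, state_n); k2 = f(s_n + h, state_n + h·k1); state_{n+1} = state_n + (h/2)·(k1 + k2).
1.300000: (-1.200000, -1.400000)
  k1 = (-1.400000, 1.308000)
  predictor → (-1.508000, -1.112240)
  k2 = (-1.112240, 1.643720)
  → (-1.476346, -1.075311)
1.520000: (-1.476346, -1.075311)
  k1 = (-1.075311, 1.609218)
  predictor → (-1.712915, -0.721283)
  k2 = (-0.721283, 1.867077)
  → (-1.673972, -0.692918)
(x_1(1.74), x_2(1.74)) ≈ (-1.6740, -0.6929)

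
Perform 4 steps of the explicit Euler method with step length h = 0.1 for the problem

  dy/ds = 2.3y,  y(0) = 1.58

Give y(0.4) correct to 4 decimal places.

3.6164

Euler: y_{n+1} = y_n + h·f(s_n, y_n).
s=0.000000, y=1.580000: f=3.634000 → y ← 1.580000 + 0.1·3.634000 = 1.943400
s=0.100000, y=1.943400: f=4.469820 → y ← 1.943400 + 0.1·4.469820 = 2.390382
s=0.200000, y=2.390382: f=5.497879 → y ← 2.390382 + 0.1·5.497879 = 2.940170
s=0.300000, y=2.940170: f=6.762391 → y ← 2.940170 + 0.1·6.762391 = 3.616409
y(0.4) ≈ 3.6164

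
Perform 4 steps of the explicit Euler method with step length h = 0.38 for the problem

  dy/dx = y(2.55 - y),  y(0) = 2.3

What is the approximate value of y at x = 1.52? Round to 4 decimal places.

Euler: y_{n+1} = y_n + h·f(x_n, y_n).
x=0.000000, y=2.300000: f=0.575000 → y ← 2.300000 + 0.38·0.575000 = 2.518500
x=0.380000, y=2.518500: f=0.079333 → y ← 2.518500 + 0.38·0.079333 = 2.548646
x=0.760000, y=2.548646: f=0.003450 → y ← 2.548646 + 0.38·0.003450 = 2.549957
x=1.140000, y=2.549957: f=0.000109 → y ← 2.549957 + 0.38·0.000109 = 2.549999
y(1.52) ≈ 2.5500

2.5500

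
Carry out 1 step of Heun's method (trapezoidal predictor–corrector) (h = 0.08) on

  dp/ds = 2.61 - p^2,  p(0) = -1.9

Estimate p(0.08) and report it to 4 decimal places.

-1.9924

Heun: k1 = f(s_n, p_n); k2 = f(s_n + h, p_n + h·k1); p_{n+1} = p_n + (h/2)·(k1 + k2).
s=0.000000, p=-1.900000:
  k1 = f(0.000000, -1.900000) = -1.000000
  k2 = f(0.080000, -1.980000) = -1.310400
  p ← -1.900000 + (0.08/2)·(-1.000000 + (-1.310400)) = -1.992416
p(0.08) ≈ -1.9924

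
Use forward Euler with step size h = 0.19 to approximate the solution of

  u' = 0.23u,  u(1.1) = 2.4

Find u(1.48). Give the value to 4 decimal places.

Euler: u_{n+1} = u_n + h·f(t_n, u_n).
t=1.100000, u=2.400000: f=0.552000 → u ← 2.400000 + 0.19·0.552000 = 2.504880
t=1.290000, u=2.504880: f=0.576122 → u ← 2.504880 + 0.19·0.576122 = 2.614343
u(1.48) ≈ 2.6143

2.6143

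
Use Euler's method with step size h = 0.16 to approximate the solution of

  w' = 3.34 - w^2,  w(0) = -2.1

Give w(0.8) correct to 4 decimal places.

-6.1620

Euler: w_{n+1} = w_n + h·f(x_n, w_n).
x=0.000000, w=-2.100000: f=-1.070000 → w ← -2.100000 + 0.16·(-1.070000) = -2.271200
x=0.160000, w=-2.271200: f=-1.818349 → w ← -2.271200 + 0.16·(-1.818349) = -2.562136
x=0.320000, w=-2.562136: f=-3.224540 → w ← -2.562136 + 0.16·(-3.224540) = -3.078062
x=0.480000, w=-3.078062: f=-6.134468 → w ← -3.078062 + 0.16·(-6.134468) = -4.059577
x=0.640000, w=-4.059577: f=-13.140168 → w ← -4.059577 + 0.16·(-13.140168) = -6.162004
w(0.8) ≈ -6.1620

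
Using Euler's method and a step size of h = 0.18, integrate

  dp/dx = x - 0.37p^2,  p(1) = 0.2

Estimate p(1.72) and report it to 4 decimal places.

1.0369

Euler: p_{n+1} = p_n + h·f(x_n, p_n).
x=1.000000, p=0.200000: f=0.985200 → p ← 0.200000 + 0.18·0.985200 = 0.377336
x=1.180000, p=0.377336: f=1.127318 → p ← 0.377336 + 0.18·1.127318 = 0.580253
x=1.360000, p=0.580253: f=1.235423 → p ← 0.580253 + 0.18·1.235423 = 0.802630
x=1.540000, p=0.802630: f=1.301641 → p ← 0.802630 + 0.18·1.301641 = 1.036925
p(1.72) ≈ 1.0369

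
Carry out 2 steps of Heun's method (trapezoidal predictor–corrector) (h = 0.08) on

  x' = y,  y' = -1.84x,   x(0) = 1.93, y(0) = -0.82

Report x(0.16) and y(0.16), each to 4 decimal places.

1.7542, -1.3656

Heun on (x,y): k1 = f(t_n, state_n); k2 = f(t_n + h, state_n + h·k1); state_{n+1} = state_n + (h/2)·(k1 + k2).
0.000000: (1.930000, -0.820000)
  k1 = (-0.820000, -3.551200)
  predictor → (1.864400, -1.104096)
  k2 = (-1.104096, -3.430496)
  → (1.853036, -1.099268)
0.080000: (1.853036, -1.099268)
  k1 = (-1.099268, -3.409587)
  predictor → (1.765095, -1.372035)
  k2 = (-1.372035, -3.247774)
  → (1.754184, -1.365562)
(x(0.16), y(0.16)) ≈ (1.7542, -1.3656)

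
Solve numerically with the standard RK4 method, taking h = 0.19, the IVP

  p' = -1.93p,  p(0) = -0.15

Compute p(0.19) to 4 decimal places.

-0.1040

RK4: k1 = f(s_n, p_n); k2 = f(s_n + h/2, p_n + (h/2)·k1); k3 = f(s_n + h/2, p_n + (h/2)·k2); k4 = f(s_n + h, p_n + h·k3); p_{n+1} = p_n + (h/6)·(k1 + 2k2 + 2k3 + k4).
s=0.000000, p=-0.150000:
  k1 = f(0.000000, -0.150000) = 0.289500
  k2 = f(0.095000, -0.122497) = 0.236420
  k3 = f(0.095000, -0.127540) = 0.246152
  k4 = f(0.190000, -0.103231) = 0.199236
  p ← -0.150000 + (0.19/6)·(k1 + 2k2 + 2k3 + k4) = -0.103960
p(0.19) ≈ -0.1040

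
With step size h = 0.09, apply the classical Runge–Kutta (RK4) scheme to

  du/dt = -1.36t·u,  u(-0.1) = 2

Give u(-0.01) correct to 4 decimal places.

RK4: k1 = f(t_n, u_n); k2 = f(t_n + h/2, u_n + (h/2)·k1); k3 = f(t_n + h/2, u_n + (h/2)·k2); k4 = f(t_n + h, u_n + h·k3); u_{n+1} = u_n + (h/6)·(k1 + 2k2 + 2k3 + k4).
t=-0.100000, u=2.000000:
  k1 = f(-0.100000, 2.000000) = 0.272000
  k2 = f(-0.055000, 2.012240) = 0.150516
  k3 = f(-0.055000, 2.006773) = 0.150107
  k4 = f(-0.010000, 2.013510) = 0.027384
  u ← 2.000000 + (0.09/6)·(k1 + 2k2 + 2k3 + k4) = 2.013509
u(-0.01) ≈ 2.0135

2.0135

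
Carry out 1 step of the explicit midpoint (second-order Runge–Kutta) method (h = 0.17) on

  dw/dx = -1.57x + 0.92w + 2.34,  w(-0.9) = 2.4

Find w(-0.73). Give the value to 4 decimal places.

3.4699

Midpoint: k1 = f(x_n, w_n); k2 = f(x_n + h/2, w_n + (h/2)·k1); w_{n+1} = w_n + h·k2.
x=-0.900000, w=2.400000:
  k1 = f(-0.900000, 2.400000) = 5.961000
  k2 = f(-0.815000, 2.906685) = 6.293700
  w ← 2.400000 + 0.17·6.293700 = 3.469929
w(-0.73) ≈ 3.4699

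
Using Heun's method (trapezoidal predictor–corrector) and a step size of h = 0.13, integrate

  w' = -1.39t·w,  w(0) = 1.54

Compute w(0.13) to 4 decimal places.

Heun: k1 = f(t_n, w_n); k2 = f(t_n + h, w_n + h·k1); w_{n+1} = w_n + (h/2)·(k1 + k2).
t=0.000000, w=1.540000:
  k1 = f(0.000000, 1.540000) = 0.000000
  k2 = f(0.130000, 1.540000) = -0.278278
  w ← 1.540000 + (0.13/2)·(0.000000 + (-0.278278)) = 1.521912
w(0.13) ≈ 1.5219

1.5219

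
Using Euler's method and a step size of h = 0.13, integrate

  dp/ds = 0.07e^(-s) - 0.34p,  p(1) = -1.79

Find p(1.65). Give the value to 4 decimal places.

Euler: p_{n+1} = p_n + h·f(s_n, p_n).
s=1.000000, p=-1.790000: f=0.634352 → p ← -1.790000 + 0.13·0.634352 = -1.707534
s=1.130000, p=-1.707534: f=0.603174 → p ← -1.707534 + 0.13·0.603174 = -1.629122
s=1.260000, p=-1.629122: f=0.573757 → p ← -1.629122 + 0.13·0.573757 = -1.554533
s=1.390000, p=-1.554533: f=0.545977 → p ← -1.554533 + 0.13·0.545977 = -1.483556
s=1.520000, p=-1.483556: f=0.519719 → p ← -1.483556 + 0.13·0.519719 = -1.415993
p(1.65) ≈ -1.4160

-1.4160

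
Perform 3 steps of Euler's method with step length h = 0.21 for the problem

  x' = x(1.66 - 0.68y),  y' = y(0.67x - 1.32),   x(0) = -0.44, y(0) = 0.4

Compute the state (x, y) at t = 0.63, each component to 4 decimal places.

Euler on (x,y): x_{n+1} = x_n + h·x', y_{n+1} = y_n + h·y'.
0.000000: (-0.440000, 0.400000); f=(-0.610720, -0.645920) → (-0.568251, 0.264357)
0.210000: (-0.568251, 0.264357); f=(-0.841147, -0.449599) → (-0.744892, 0.169941)
0.420000: (-0.744892, 0.169941); f=(-1.150441, -0.309136) → (-0.986485, 0.105022)
(x(0.63), y(0.63)) ≈ (-0.9865, 0.1050)

-0.9865, 0.1050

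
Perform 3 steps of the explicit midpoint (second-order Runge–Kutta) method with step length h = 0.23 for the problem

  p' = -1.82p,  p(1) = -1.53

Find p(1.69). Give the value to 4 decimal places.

-0.4581

Midpoint: k1 = f(s_n, p_n); k2 = f(s_n + h/2, p_n + (h/2)·k1); p_{n+1} = p_n + h·k2.
s=1.000000, p=-1.530000:
  k1 = f(1.000000, -1.530000) = 2.784600
  k2 = f(1.115000, -1.209771) = 2.201783
  p ← -1.530000 + 0.23·2.201783 = -1.023590
s=1.230000, p=-1.023590:
  k1 = f(1.230000, -1.023590) = 1.862934
  k2 = f(1.345000, -0.809353) = 1.473022
  p ← -1.023590 + 0.23·1.473022 = -0.684795
s=1.460000, p=-0.684795:
  k1 = f(1.460000, -0.684795) = 1.246327
  k2 = f(1.575000, -0.541467) = 0.985471
  p ← -0.684795 + 0.23·0.985471 = -0.458137
p(1.69) ≈ -0.4581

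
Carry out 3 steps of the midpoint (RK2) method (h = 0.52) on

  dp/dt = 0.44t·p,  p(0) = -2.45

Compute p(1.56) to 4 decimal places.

-4.1138

Midpoint: k1 = f(t_n, p_n); k2 = f(t_n + h/2, p_n + (h/2)·k1); p_{n+1} = p_n + h·k2.
t=0.000000, p=-2.450000:
  k1 = f(0.000000, -2.450000) = 0.000000
  k2 = f(0.260000, -2.450000) = -0.280280
  p ← -2.450000 + 0.52·(-0.280280) = -2.595746
t=0.520000, p=-2.595746:
  k1 = f(0.520000, -2.595746) = -0.593907
  k2 = f(0.780000, -2.750161) = -0.943855
  p ← -2.595746 + 0.52·(-0.943855) = -3.086550
t=1.040000, p=-3.086550:
  k1 = f(1.040000, -3.086550) = -1.412405
  k2 = f(1.300000, -3.453776) = -1.975560
  p ← -3.086550 + 0.52·(-1.975560) = -4.113841
p(1.56) ≈ -4.1138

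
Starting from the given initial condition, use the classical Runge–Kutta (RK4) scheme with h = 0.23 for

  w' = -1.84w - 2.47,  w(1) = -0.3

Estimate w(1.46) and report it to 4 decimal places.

RK4: k1 = f(s_n, w_n); k2 = f(s_n + h/2, w_n + (h/2)·k1); k3 = f(s_n + h/2, w_n + (h/2)·k2); k4 = f(s_n + h, w_n + h·k3); w_{n+1} = w_n + (h/6)·(k1 + 2k2 + 2k3 + k4).
s=1.000000, w=-0.300000:
  k1 = f(1.000000, -0.300000) = -1.918000
  k2 = f(1.115000, -0.520570) = -1.512151
  k3 = f(1.115000, -0.473897) = -1.598029
  k4 = f(1.230000, -0.667547) = -1.241714
  w ← -0.300000 + (0.23/6)·(k1 + 2k2 + 2k3 + k4) = -0.659570
s=1.230000, w=-0.659570:
  k1 = f(1.230000, -0.659570) = -1.256392
  k2 = f(1.345000, -0.804055) = -0.990540
  k3 = f(1.345000, -0.773482) = -1.046794
  k4 = f(1.460000, -0.900332) = -0.813389
  w ← -0.659570 + (0.23/6)·(k1 + 2k2 + 2k3 + k4) = -0.895107
w(1.46) ≈ -0.8951

-0.8951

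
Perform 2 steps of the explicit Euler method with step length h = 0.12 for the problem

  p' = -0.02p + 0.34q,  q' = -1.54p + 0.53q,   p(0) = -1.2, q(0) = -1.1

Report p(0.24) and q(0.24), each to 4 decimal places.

-1.2777, -0.7790

Euler on (p,q): p_{n+1} = p_n + h·p', q_{n+1} = q_n + h·q'.
0.000000: (-1.200000, -1.100000); f=(-0.350000, 1.265000) → (-1.242000, -0.948200)
0.120000: (-1.242000, -0.948200); f=(-0.297548, 1.410134) → (-1.277706, -0.778984)
(p(0.24), q(0.24)) ≈ (-1.2777, -0.7790)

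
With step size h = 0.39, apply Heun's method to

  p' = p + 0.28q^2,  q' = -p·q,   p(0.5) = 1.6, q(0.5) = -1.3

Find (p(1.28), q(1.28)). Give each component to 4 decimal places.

3.6796, -0.3287

Heun on (p,q): k1 = f(t_n, state_n); k2 = f(t_n + h, state_n + h·k1); state_{n+1} = state_n + (h/2)·(k1 + k2).
0.500000: (1.600000, -1.300000)
  k1 = (2.073200, 2.080000)
  predictor → (2.408548, -0.488800)
  k2 = (2.475447, 1.177298)
  → (2.486986, -0.664827)
0.890000: (2.486986, -0.664827)
  k1 = (2.610745, 1.653415)
  predictor → (3.505177, -0.019995)
  k2 = (3.505289, 0.070086)
  → (3.679613, -0.328744)
(p(1.28), q(1.28)) ≈ (3.6796, -0.3287)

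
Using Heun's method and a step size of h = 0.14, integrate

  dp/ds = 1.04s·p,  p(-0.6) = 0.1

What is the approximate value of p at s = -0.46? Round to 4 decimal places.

0.0926

Heun: k1 = f(s_n, p_n); k2 = f(s_n + h, p_n + h·k1); p_{n+1} = p_n + (h/2)·(k1 + k2).
s=-0.600000, p=0.100000:
  k1 = f(-0.600000, 0.100000) = -0.062400
  k2 = f(-0.460000, 0.091264) = -0.043661
  p ← 0.100000 + (0.14/2)·(-0.062400 + (-0.043661)) = 0.092576
p(-0.46) ≈ 0.0926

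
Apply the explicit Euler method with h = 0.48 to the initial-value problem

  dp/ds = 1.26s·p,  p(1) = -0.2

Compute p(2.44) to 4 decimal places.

-1.3293

Euler: p_{n+1} = p_n + h·f(s_n, p_n).
s=1.000000, p=-0.200000: f=-0.252000 → p ← -0.200000 + 0.48·(-0.252000) = -0.320960
s=1.480000, p=-0.320960: f=-0.598526 → p ← -0.320960 + 0.48·(-0.598526) = -0.608253
s=1.960000, p=-0.608253: f=-1.502141 → p ← -0.608253 + 0.48·(-1.502141) = -1.329280
p(2.44) ≈ -1.3293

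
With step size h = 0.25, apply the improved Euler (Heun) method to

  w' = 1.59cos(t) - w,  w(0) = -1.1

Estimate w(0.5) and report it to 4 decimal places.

-0.0856

Heun: k1 = f(t_n, w_n); k2 = f(t_n + h, w_n + h·k1); w_{n+1} = w_n + (h/2)·(k1 + k2).
t=0.000000, w=-1.100000:
  k1 = f(0.000000, -1.100000) = 2.690000
  k2 = f(0.250000, -0.427500) = 1.968071
  w ← -1.100000 + (0.25/2)·(2.690000 + 1.968071) = -0.517741
t=0.250000, w=-0.517741:
  k1 = f(0.250000, -0.517741) = 2.058312
  k2 = f(0.500000, -0.003163) = 1.398519
  w ← -0.517741 + (0.25/2)·(2.058312 + 1.398519) = -0.085637
w(0.5) ≈ -0.0856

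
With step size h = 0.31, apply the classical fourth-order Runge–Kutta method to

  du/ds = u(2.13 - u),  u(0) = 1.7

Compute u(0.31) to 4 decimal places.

RK4: k1 = f(s_n, u_n); k2 = f(s_n + h/2, u_n + (h/2)·k1); k3 = f(s_n + h/2, u_n + (h/2)·k2); k4 = f(s_n + h, u_n + h·k3); u_{n+1} = u_n + (h/6)·(k1 + 2k2 + 2k3 + k4).
s=0.000000, u=1.700000:
  k1 = f(0.000000, 1.700000) = 0.731000
  k2 = f(0.155000, 1.813305) = 0.574265
  k3 = f(0.155000, 1.789011) = 0.610033
  k4 = f(0.310000, 1.889110) = 0.455067
  u ← 1.700000 + (0.31/6)·(k1 + 2k2 + 2k3 + k4) = 1.883658
u(0.31) ≈ 1.8837

1.8837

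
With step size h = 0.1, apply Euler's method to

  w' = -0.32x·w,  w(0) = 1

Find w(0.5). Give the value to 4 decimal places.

0.9684

Euler: w_{n+1} = w_n + h·f(x_n, w_n).
x=0.000000, w=1.000000: f=0.000000 → w ← 1.000000 + 0.1·0.000000 = 1.000000
x=0.100000, w=1.000000: f=-0.032000 → w ← 1.000000 + 0.1·(-0.032000) = 0.996800
x=0.200000, w=0.996800: f=-0.063795 → w ← 0.996800 + 0.1·(-0.063795) = 0.990420
x=0.300000, w=0.990420: f=-0.095080 → w ← 0.990420 + 0.1·(-0.095080) = 0.980912
x=0.400000, w=0.980912: f=-0.125557 → w ← 0.980912 + 0.1·(-0.125557) = 0.968357
w(0.5) ≈ 0.9684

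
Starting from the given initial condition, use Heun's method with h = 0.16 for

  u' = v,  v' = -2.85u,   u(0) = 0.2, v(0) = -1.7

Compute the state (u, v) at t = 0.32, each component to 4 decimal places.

Heun on (u,v): k1 = f(t_n, state_n); k2 = f(t_n + h, state_n + h·k1); state_{n+1} = state_n + (h/2)·(k1 + k2).
0.000000: (0.200000, -1.700000)
  k1 = (-1.700000, -0.570000)
  predictor → (-0.072000, -1.791200)
  k2 = (-1.791200, 0.205200)
  → (-0.079296, -1.729184)
0.160000: (-0.079296, -1.729184)
  k1 = (-1.729184, 0.225994)
  predictor → (-0.355965, -1.693025)
  k2 = (-1.693025, 1.014502)
  → (-0.353073, -1.629944)
(u(0.32), v(0.32)) ≈ (-0.3531, -1.6299)

-0.3531, -1.6299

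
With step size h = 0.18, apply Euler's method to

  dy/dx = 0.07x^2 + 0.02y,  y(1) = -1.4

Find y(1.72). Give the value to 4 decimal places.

-1.3366

Euler: y_{n+1} = y_n + h·f(x_n, y_n).
x=1.000000, y=-1.400000: f=0.042000 → y ← -1.400000 + 0.18·0.042000 = -1.392440
x=1.180000, y=-1.392440: f=0.069619 → y ← -1.392440 + 0.18·0.069619 = -1.379909
x=1.360000, y=-1.379909: f=0.101874 → y ← -1.379909 + 0.18·0.101874 = -1.361571
x=1.540000, y=-1.361571: f=0.138781 → y ← -1.361571 + 0.18·0.138781 = -1.336591
y(1.72) ≈ -1.3366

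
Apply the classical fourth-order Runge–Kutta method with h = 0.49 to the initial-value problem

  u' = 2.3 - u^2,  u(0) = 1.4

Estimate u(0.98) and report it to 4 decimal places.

1.5077

RK4: k1 = f(t_n, u_n); k2 = f(t_n + h/2, u_n + (h/2)·k1); k3 = f(t_n + h/2, u_n + (h/2)·k2); k4 = f(t_n + h, u_n + h·k3); u_{n+1} = u_n + (h/6)·(k1 + 2k2 + 2k3 + k4).
t=0.000000, u=1.400000:
  k1 = f(0.000000, 1.400000) = 0.340000
  k2 = f(0.245000, 1.483300) = 0.099821
  k3 = f(0.245000, 1.424456) = 0.270925
  k4 = f(0.490000, 1.532753) = -0.049332
  u ← 1.400000 + (0.49/6)·(k1 + 2k2 + 2k3 + k4) = 1.484293
t=0.490000, u=1.484293:
  k1 = f(0.490000, 1.484293) = 0.096874
  k2 = f(0.735000, 1.508027) = 0.025854
  k3 = f(0.735000, 1.490627) = 0.078030
  k4 = f(0.980000, 1.522528) = -0.018091
  u ← 1.484293 + (0.49/6)·(k1 + 2k2 + 2k3 + k4) = 1.507695
u(0.98) ≈ 1.5077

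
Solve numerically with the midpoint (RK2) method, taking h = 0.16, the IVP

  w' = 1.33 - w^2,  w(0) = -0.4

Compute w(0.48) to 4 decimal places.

0.2197

Midpoint: k1 = f(x_n, w_n); k2 = f(x_n + h/2, w_n + (h/2)·k1); w_{n+1} = w_n + h·k2.
x=0.000000, w=-0.400000:
  k1 = f(0.000000, -0.400000) = 1.170000
  k2 = f(0.080000, -0.306400) = 1.236119
  w ← -0.400000 + 0.16·1.236119 = -0.202221
x=0.160000, w=-0.202221:
  k1 = f(0.160000, -0.202221) = 1.289107
  k2 = f(0.240000, -0.099092) = 1.320181
  w ← -0.202221 + 0.16·1.320181 = 0.009008
x=0.320000, w=0.009008:
  k1 = f(0.320000, 0.009008) = 1.329919
  k2 = f(0.400000, 0.115401) = 1.316683
  w ← 0.009008 + 0.16·1.316683 = 0.219677
w(0.48) ≈ 0.2197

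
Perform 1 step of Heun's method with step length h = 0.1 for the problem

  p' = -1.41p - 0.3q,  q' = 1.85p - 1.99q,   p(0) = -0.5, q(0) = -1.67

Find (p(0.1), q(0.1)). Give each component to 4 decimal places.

Heun on (p,q): k1 = f(s_n, state_n); k2 = f(s_n + h, state_n + h·k1); state_{n+1} = state_n + (h/2)·(k1 + k2).
0.000000: (-0.500000, -1.670000)
  k1 = (1.206000, 2.398300)
  predictor → (-0.379400, -1.430170)
  k2 = (0.964005, 2.144148)
  → (-0.391500, -1.442878)
(p(0.1), q(0.1)) ≈ (-0.3915, -1.4429)

-0.3915, -1.4429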